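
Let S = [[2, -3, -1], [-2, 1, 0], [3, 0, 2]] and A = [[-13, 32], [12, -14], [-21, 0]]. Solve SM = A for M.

M = [[-5, 4], [2, -6], [-3, -6]]

S is on the left of M, so left-multiply by S⁻¹: M = S⁻¹A.
det S = -5; the adjugate gives S⁻¹ = [[-2/5, -6/5, -1/5], [-4/5, -7/5, -2/5], [3/5, 9/5, 4/5]].
M = S⁻¹A = [[-2/5, -6/5, -1/5], [-4/5, -7/5, -2/5], [3/5, 9/5, 4/5]] · [[-13, 32], [12, -14], [-21, 0]] = [[-5, 4], [2, -6], [-3, -6]].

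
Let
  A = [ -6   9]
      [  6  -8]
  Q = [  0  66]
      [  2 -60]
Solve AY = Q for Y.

Left-multiplying both sides by A⁻¹ gives Y = A⁻¹Q.
det A = -6; the adjugate gives A⁻¹ = [[4/3, 3/2], [1, 1]].
Y = A⁻¹Q = [[4/3, 3/2], [1, 1]] · [[0, 66], [2, -60]] = [[3, -2], [2, 6]].

Y = [[3, -2], [2, 6]]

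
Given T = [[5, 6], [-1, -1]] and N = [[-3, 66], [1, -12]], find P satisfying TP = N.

T is on the left of P, so left-multiply by T⁻¹: P = T⁻¹N.
T has determinant 1; T⁻¹ = [[-1, -6], [1, 5]].
P = T⁻¹N = [[-1, -6], [1, 5]] · [[-3, 66], [1, -12]] = [[-3, 6], [2, 6]].

P = [[-3, 6], [2, 6]]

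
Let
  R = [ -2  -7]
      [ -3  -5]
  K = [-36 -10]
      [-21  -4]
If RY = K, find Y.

Y = [[-3, -2], [6, 2]]

R is on the left of Y, so left-multiply by R⁻¹: Y = R⁻¹K.
det R = -11; the adjugate gives R⁻¹ = [[5/11, -7/11], [-3/11, 2/11]].
Y = R⁻¹K = [[5/11, -7/11], [-3/11, 2/11]] · [[-36, -10], [-21, -4]] = [[-3, -2], [6, 2]].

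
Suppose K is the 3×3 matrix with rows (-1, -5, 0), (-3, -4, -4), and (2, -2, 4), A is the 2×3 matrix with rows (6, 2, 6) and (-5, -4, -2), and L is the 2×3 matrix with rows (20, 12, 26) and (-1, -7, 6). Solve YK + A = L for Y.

YK = L − A = [[14, 10, 20], [4, -3, 8]].
Right-multiplying both sides by K⁻¹ gives Y = (L − A)K⁻¹.
det K = 4, so K⁻¹ = [[-6, 5, 5], [1, -1, -1], [7/2, -3, -11/4]].
Y = (L − A)K⁻¹ = [[-4, 0, 5], [1, -1, 1]].

Y = [[-4, 0, 5], [1, -1, 1]]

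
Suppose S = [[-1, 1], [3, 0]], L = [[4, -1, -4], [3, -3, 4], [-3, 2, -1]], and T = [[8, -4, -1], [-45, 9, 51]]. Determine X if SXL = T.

Left-multiply by S⁻¹ and right-multiply by L⁻¹: X = S⁻¹TL⁻¹.
S has determinant -3; S⁻¹ = [[0, 1/3], [1, 1/3]].
det L = 1; the adjugate gives L⁻¹ = [[-5, -9, -16], [-9, -16, -28], [-3, -5, -9]].
S⁻¹T = [[-15, 3, 17], [-7, -1, 16]].
X = (S⁻¹T)L⁻¹ = [[-3, 2, 3], [-4, -1, -4]].

X = [[-3, 2, 3], [-4, -1, -4]]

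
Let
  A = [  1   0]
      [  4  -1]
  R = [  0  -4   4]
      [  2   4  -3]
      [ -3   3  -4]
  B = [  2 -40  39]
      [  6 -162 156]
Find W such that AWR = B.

Isolating W: multiply by A⁻¹ from the left and R⁻¹ from the right, so W = A⁻¹BR⁻¹.
det A = -1, so A⁻¹ = [[1, 0], [4, -1]].
det R = 4, so R⁻¹ = [[-7/4, -1, -1], [17/4, 3, 2], [9/2, 3, 2]].
A⁻¹B = [[2, -40, 39], [2, 2, 0]].
W = (A⁻¹B)R⁻¹ = [[2, -5, -4], [5, 4, 2]].

W = [[2, -5, -4], [5, 4, 2]]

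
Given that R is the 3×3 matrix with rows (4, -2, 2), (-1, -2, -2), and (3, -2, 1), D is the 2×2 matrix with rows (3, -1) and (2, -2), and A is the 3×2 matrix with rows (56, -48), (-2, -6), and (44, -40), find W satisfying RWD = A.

Isolating W: multiply by R⁻¹ from the left and D⁻¹ from the right, so W = R⁻¹AD⁻¹.
det R = 2, so R⁻¹ = [[-3, -1, 4], [-5/2, -1, 3], [4, 1, -5]].
D has determinant -4; D⁻¹ = [[1/2, -1/4], [1/2, -3/4]].
R⁻¹A = [[10, -10], [-6, 6], [2, 2]].
W = (R⁻¹A)D⁻¹ = [[0, 5], [0, -3], [2, -2]].

W = [[0, 5], [0, -3], [2, -2]]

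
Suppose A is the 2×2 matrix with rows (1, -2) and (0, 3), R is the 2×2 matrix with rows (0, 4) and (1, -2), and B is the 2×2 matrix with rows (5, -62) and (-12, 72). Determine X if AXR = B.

Left-multiply by A⁻¹ and right-multiply by R⁻¹: X = A⁻¹BR⁻¹.
A has determinant 3; A⁻¹ = [[1, 2/3], [0, 1/3]].
det R = -4; the adjugate gives R⁻¹ = [[1/2, 1], [1/4, 0]].
A⁻¹B = [[-3, -14], [-4, 24]].
X = (A⁻¹B)R⁻¹ = [[-5, -3], [4, -4]].

X = [[-5, -3], [4, -4]]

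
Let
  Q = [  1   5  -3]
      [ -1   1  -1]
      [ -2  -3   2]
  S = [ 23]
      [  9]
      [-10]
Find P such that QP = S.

Q is on the left of P, so left-multiply by Q⁻¹: P = Q⁻¹S.
Q has determinant 4; Q⁻¹ = [[-1/4, -1/4, -1/2], [1, -1, 1], [5/4, -7/4, 3/2]].
P = Q⁻¹S = [[-1/4, -1/4, -1/2], [1, -1, 1], [5/4, -7/4, 3/2]] · [[23], [9], [-10]] = [[-3], [4], [-2]].

P = [[-3], [4], [-2]]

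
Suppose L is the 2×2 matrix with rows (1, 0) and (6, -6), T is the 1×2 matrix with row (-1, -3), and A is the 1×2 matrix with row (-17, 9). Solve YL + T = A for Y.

Y = [[-4, -2]]

YL = A − T = [[-16, 12]].
Right-multiplying both sides by L⁻¹ gives Y = (A − T)L⁻¹.
det L = -6; the adjugate gives L⁻¹ = [[1, 0], [1, -1/6]].
Y = (A − T)L⁻¹ = [[-4, -2]].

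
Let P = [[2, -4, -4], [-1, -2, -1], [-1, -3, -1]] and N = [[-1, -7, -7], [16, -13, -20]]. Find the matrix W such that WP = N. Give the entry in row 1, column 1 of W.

1

Right-multiplying both sides by P⁻¹ gives W = NP⁻¹.
P has determinant -6; P⁻¹ = [[1/6, -4/3, 2/3], [0, 1, -1], [-1/6, -5/3, 4/3]].
W = NP⁻¹ = [[-1, -7, -7], [16, -13, -20]] · [[1/6, -4/3, 2/3], [0, 1, -1], [-1/6, -5/3, 4/3]] = [[1, 6, -3], [6, -1, -3]].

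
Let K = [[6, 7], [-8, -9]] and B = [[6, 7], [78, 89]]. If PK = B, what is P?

K is on the right of P, so right-multiply by K⁻¹: P = BK⁻¹.
det K = 2; the adjugate gives K⁻¹ = [[-9/2, -7/2], [4, 3]].
P = BK⁻¹ = [[6, 7], [78, 89]] · [[-9/2, -7/2], [4, 3]] = [[1, 0], [5, -6]].

P = [[1, 0], [5, -6]]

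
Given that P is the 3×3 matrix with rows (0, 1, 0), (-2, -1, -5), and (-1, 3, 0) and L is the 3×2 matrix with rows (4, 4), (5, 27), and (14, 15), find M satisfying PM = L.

M = [[-2, -3], [4, 4], [-1, -5]]

Since P multiplies M on the left, M = P⁻¹L.
det P = 5, so P⁻¹ = [[3, 0, -1], [1, 0, 0], [-7/5, -1/5, 2/5]].
M = P⁻¹L = [[3, 0, -1], [1, 0, 0], [-7/5, -1/5, 2/5]] · [[4, 4], [5, 27], [14, 15]] = [[-2, -3], [4, 4], [-1, -5]].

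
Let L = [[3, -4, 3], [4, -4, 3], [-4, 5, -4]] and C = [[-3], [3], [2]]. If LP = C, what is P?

L is on the left of P, so left-multiply by L⁻¹: P = L⁻¹C.
det L = -1; the adjugate gives L⁻¹ = [[-1, 1, 0], [-4, 0, -3], [-4, -1, -4]].
P = L⁻¹C = [[-1, 1, 0], [-4, 0, -3], [-4, -1, -4]] · [[-3], [3], [2]] = [[6], [6], [1]].

P = [[6], [6], [1]]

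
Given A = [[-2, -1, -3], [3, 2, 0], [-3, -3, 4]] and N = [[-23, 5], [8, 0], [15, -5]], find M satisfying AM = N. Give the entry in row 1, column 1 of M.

2

Since A multiplies M on the left, M = A⁻¹N.
det A = 5, so A⁻¹ = [[8/5, 13/5, 6/5], [-12/5, -17/5, -9/5], [-3/5, -3/5, -1/5]].
M = A⁻¹N = [[8/5, 13/5, 6/5], [-12/5, -17/5, -9/5], [-3/5, -3/5, -1/5]] · [[-23, 5], [8, 0], [15, -5]] = [[2, 2], [1, -3], [6, -2]].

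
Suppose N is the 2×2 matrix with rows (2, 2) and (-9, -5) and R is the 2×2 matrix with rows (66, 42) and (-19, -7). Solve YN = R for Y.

Y = [[6, -6], [4, 3]]

N is on the right of Y, so right-multiply by N⁻¹: Y = RN⁻¹.
det N = 8; the adjugate gives N⁻¹ = [[-5/8, -1/4], [9/8, 1/4]].
Y = RN⁻¹ = [[66, 42], [-19, -7]] · [[-5/8, -1/4], [9/8, 1/4]] = [[6, -6], [4, 3]].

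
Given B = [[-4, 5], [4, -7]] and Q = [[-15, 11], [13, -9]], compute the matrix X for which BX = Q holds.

B is on the left of X, so left-multiply by B⁻¹: X = B⁻¹Q.
det B = 8, so B⁻¹ = [[-7/8, -5/8], [-1/2, -1/2]].
X = B⁻¹Q = [[-7/8, -5/8], [-1/2, -1/2]] · [[-15, 11], [13, -9]] = [[5, -4], [1, -1]].

X = [[5, -4], [1, -1]]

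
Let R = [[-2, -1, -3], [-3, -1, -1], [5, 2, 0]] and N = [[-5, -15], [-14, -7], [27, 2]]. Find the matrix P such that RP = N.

Left-multiplying both sides by R⁻¹ gives P = R⁻¹N.
det R = 4, so R⁻¹ = [[1/2, -3/2, -1/2], [-5/4, 15/4, 7/4], [-1/4, -1/4, -1/4]].
P = R⁻¹N = [[1/2, -3/2, -1/2], [-5/4, 15/4, 7/4], [-1/4, -1/4, -1/4]] · [[-5, -15], [-14, -7], [27, 2]] = [[5, 2], [1, -4], [-2, 5]].

P = [[5, 2], [1, -4], [-2, 5]]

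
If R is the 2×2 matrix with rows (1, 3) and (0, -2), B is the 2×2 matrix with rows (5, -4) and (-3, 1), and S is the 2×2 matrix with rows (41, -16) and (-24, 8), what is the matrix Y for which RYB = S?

Y = R⁻¹SB⁻¹ (apply R⁻¹ on the left and B⁻¹ on the right).
det R = -2; the adjugate gives R⁻¹ = [[1, 3/2], [0, -1/2]].
B has determinant -7; B⁻¹ = [[-1/7, -4/7], [-3/7, -5/7]].
R⁻¹S = [[5, -4], [12, -4]].
Y = (R⁻¹S)B⁻¹ = [[1, 0], [0, -4]].

Y = [[1, 0], [0, -4]]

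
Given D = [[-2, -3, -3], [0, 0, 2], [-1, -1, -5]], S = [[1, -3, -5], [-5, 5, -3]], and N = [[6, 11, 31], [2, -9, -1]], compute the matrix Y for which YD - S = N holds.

Y = [[-1, -1, -5], [1, 2, 1]]

YD = N + S = [[7, 8, 26], [-3, -4, -4]].
Since D sits to the right of Y, Y = (N + S)D⁻¹.
det D = 2, so D⁻¹ = [[1, -6, -3], [-1, 7/2, 2], [0, 1/2, 0]].
Y = (N + S)D⁻¹ = [[-1, -1, -5], [1, 2, 1]].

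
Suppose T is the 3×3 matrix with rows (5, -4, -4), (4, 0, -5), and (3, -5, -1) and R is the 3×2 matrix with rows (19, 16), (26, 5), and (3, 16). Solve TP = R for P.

T is on the left of P, so left-multiply by T⁻¹: P = T⁻¹R.
T has determinant -1; T⁻¹ = [[25, -16, -20], [11, -7, -9], [20, -13, -16]].
P = T⁻¹R = [[25, -16, -20], [11, -7, -9], [20, -13, -16]] · [[19, 16], [26, 5], [3, 16]] = [[-1, 0], [0, -3], [-6, -1]].

P = [[-1, 0], [0, -3], [-6, -1]]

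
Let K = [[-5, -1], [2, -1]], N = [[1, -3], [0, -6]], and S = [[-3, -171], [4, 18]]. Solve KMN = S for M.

M = [[1, -5], [-2, -5]]

M = K⁻¹SN⁻¹ (apply K⁻¹ on the left and N⁻¹ on the right).
K has determinant 7; K⁻¹ = [[-1/7, 1/7], [-2/7, -5/7]].
det N = -6; the adjugate gives N⁻¹ = [[1, -1/2], [0, -1/6]].
K⁻¹S = [[1, 27], [-2, 36]].
M = (K⁻¹S)N⁻¹ = [[1, -5], [-2, -5]].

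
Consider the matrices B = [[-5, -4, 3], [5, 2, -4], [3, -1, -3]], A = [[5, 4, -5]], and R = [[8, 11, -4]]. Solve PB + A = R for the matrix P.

PB = R − A = [[3, 7, 1]].
Since B sits to the right of P, P = (R − A)B⁻¹.
B has determinant 5; B⁻¹ = [[-2, -3, 2], [3/5, 6/5, -1], [-11/5, -17/5, 2]].
P = (R − A)B⁻¹ = [[-4, -4, 1]].

P = [[-4, -4, 1]]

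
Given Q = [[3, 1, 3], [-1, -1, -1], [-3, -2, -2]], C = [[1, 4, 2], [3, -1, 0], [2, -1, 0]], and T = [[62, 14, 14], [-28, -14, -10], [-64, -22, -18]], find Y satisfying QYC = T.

Y = Q⁻¹TC⁻¹ (apply Q⁻¹ on the left and C⁻¹ on the right).
det Q = -2; the adjugate gives Q⁻¹ = [[0, 2, -1], [-1/2, -3/2, 0], [1/2, -3/2, 1]].
C has determinant -2; C⁻¹ = [[0, 1, -1], [0, 2, -3], [1/2, -9/2, 13/2]].
Q⁻¹T = [[8, -6, -2], [11, 14, 8], [9, 6, 4]].
Y = (Q⁻¹T)C⁻¹ = [[-1, 5, -3], [4, 3, -1], [2, 3, -1]].

Y = [[-1, 5, -3], [4, 3, -1], [2, 3, -1]]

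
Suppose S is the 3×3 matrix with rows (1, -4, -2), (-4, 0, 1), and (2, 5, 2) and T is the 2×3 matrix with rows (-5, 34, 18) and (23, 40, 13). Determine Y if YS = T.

S is on the right of Y, so right-multiply by S⁻¹: Y = TS⁻¹.
S has determinant -5; S⁻¹ = [[1, 2/5, 4/5], [-2, -6/5, -7/5], [4, 13/5, 16/5]].
Y = TS⁻¹ = [[-5, 34, 18], [23, 40, 13]] · [[1, 2/5, 4/5], [-2, -6/5, -7/5], [4, 13/5, 16/5]] = [[-1, 4, 6], [-5, -5, 4]].

Y = [[-1, 4, 6], [-5, -5, 4]]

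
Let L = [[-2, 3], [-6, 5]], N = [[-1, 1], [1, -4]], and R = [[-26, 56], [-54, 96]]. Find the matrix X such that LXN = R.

Isolating X: multiply by L⁻¹ from the left and N⁻¹ from the right, so X = L⁻¹RN⁻¹.
det L = 8; the adjugate gives L⁻¹ = [[5/8, -3/8], [3/4, -1/4]].
det N = 3, so N⁻¹ = [[-4/3, -1/3], [-1/3, -1/3]].
L⁻¹R = [[4, -1], [-6, 18]].
X = (L⁻¹R)N⁻¹ = [[-5, -1], [2, -4]].

X = [[-5, -1], [2, -4]]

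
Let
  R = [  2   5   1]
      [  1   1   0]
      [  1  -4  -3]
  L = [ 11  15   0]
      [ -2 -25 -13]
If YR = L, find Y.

Y = [[3, 4, 1], [-1, -4, 4]]

Right-multiplying both sides by R⁻¹ gives Y = LR⁻¹.
det R = 4, so R⁻¹ = [[-3/4, 11/4, -1/4], [3/4, -7/4, 1/4], [-5/4, 13/4, -3/4]].
Y = LR⁻¹ = [[11, 15, 0], [-2, -25, -13]] · [[-3/4, 11/4, -1/4], [3/4, -7/4, 1/4], [-5/4, 13/4, -3/4]] = [[3, 4, 1], [-1, -4, 4]].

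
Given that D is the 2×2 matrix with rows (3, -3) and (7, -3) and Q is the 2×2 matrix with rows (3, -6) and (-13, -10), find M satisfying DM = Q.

M = [[-4, -1], [-5, 1]]

Left-multiplying both sides by D⁻¹ gives M = D⁻¹Q.
D has determinant 12; D⁻¹ = [[-1/4, 1/4], [-7/12, 1/4]].
M = D⁻¹Q = [[-1/4, 1/4], [-7/12, 1/4]] · [[3, -6], [-13, -10]] = [[-4, -1], [-5, 1]].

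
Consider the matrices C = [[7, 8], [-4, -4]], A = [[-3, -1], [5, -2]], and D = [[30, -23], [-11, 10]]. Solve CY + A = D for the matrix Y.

Y = [[-1, -2], [5, -1]]

CY = D − A = [[33, -22], [-16, 12]].
Left-multiplying both sides by C⁻¹ gives Y = C⁻¹(D − A).
det C = 4, so C⁻¹ = [[-1, -2], [1, 7/4]].
Y = C⁻¹(D − A) = [[-1, -2], [5, -1]].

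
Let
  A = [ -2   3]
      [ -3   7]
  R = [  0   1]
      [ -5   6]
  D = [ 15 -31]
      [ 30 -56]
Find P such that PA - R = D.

P = [[-3, -3], [-5, -5]]

PA = D + R = [[15, -30], [25, -50]].
Since A sits to the right of P, P = (D + R)A⁻¹.
det A = -5; the adjugate gives A⁻¹ = [[-7/5, 3/5], [-3/5, 2/5]].
P = (D + R)A⁻¹ = [[-3, -3], [-5, -5]].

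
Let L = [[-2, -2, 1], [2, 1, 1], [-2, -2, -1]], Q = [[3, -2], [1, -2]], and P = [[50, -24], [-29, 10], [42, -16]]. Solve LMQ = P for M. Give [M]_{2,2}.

2

Left-multiply by L⁻¹ and right-multiply by Q⁻¹: M = L⁻¹PQ⁻¹.
det L = -4, so L⁻¹ = [[-1/4, 1, 3/4], [0, -1, -1], [1/2, 0, -1/2]].
det Q = -4; the adjugate gives Q⁻¹ = [[1/2, -1/2], [1/4, -3/4]].
L⁻¹P = [[-10, 4], [-13, 6], [4, -4]].
M = (L⁻¹P)Q⁻¹ = [[-4, 2], [-5, 2], [1, 1]].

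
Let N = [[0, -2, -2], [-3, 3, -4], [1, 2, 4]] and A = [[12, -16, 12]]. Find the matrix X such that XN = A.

Since N sits to the right of X, X = AN⁻¹.
N has determinant 2; N⁻¹ = [[10, 2, 7], [4, 1, 3], [-9/2, -1, -3]].
X = AN⁻¹ = [[12, -16, 12]] · [[10, 2, 7], [4, 1, 3], [-9/2, -1, -3]] = [[2, -4, 0]].

X = [[2, -4, 0]]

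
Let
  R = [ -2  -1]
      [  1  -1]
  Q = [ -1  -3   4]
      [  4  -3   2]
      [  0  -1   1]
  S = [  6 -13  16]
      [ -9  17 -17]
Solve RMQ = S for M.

M = [[-3, -2, 5], [0, 1, 4]]

Left-multiply by R⁻¹ and right-multiply by Q⁻¹: M = R⁻¹SQ⁻¹.
det R = 3; the adjugate gives R⁻¹ = [[-1/3, 1/3], [-1/3, -2/3]].
Q has determinant -3; Q⁻¹ = [[1/3, 1/3, -2], [4/3, 1/3, -6], [4/3, 1/3, -5]].
R⁻¹S = [[-5, 10, -11], [4, -7, 6]].
M = (R⁻¹S)Q⁻¹ = [[-3, -2, 5], [0, 1, 4]].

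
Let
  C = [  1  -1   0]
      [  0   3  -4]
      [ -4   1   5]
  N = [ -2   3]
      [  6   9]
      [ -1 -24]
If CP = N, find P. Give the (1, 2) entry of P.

Since C multiplies P on the left, P = C⁻¹N.
det C = 3, so C⁻¹ = [[19/3, 5/3, 4/3], [16/3, 5/3, 4/3], [4, 1, 1]].
P = C⁻¹N = [[19/3, 5/3, 4/3], [16/3, 5/3, 4/3], [4, 1, 1]] · [[-2, 3], [6, 9], [-1, -24]] = [[-4, 2], [-2, -1], [-3, -3]].

2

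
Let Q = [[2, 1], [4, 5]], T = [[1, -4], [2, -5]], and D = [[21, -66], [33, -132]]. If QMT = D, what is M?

M = [[2, 5], [5, -4]]

Isolating M: multiply by Q⁻¹ from the left and T⁻¹ from the right, so M = Q⁻¹DT⁻¹.
det Q = 6, so Q⁻¹ = [[5/6, -1/6], [-2/3, 1/3]].
det T = 3; the adjugate gives T⁻¹ = [[-5/3, 4/3], [-2/3, 1/3]].
Q⁻¹D = [[12, -33], [-3, 0]].
M = (Q⁻¹D)T⁻¹ = [[2, 5], [5, -4]].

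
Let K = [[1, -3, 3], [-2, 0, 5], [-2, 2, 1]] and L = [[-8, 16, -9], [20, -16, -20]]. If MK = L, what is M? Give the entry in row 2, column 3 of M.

Since K sits to the right of M, M = LK⁻¹.
K has determinant 2; K⁻¹ = [[-5, 9/2, -15/2], [-4, 7/2, -11/2], [-2, 2, -3]].
M = LK⁻¹ = [[-8, 16, -9], [20, -16, -20]] · [[-5, 9/2, -15/2], [-4, 7/2, -11/2], [-2, 2, -3]] = [[-6, 2, -1], [4, -6, -2]].

-2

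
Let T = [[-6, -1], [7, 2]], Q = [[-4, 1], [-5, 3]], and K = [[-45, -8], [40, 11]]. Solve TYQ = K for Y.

Y = [[-5, 2], [5, -1]]

Y = T⁻¹KQ⁻¹ (apply T⁻¹ on the left and Q⁻¹ on the right).
det T = -5, so T⁻¹ = [[-2/5, -1/5], [7/5, 6/5]].
det Q = -7, so Q⁻¹ = [[-3/7, 1/7], [-5/7, 4/7]].
T⁻¹K = [[10, 1], [-15, 2]].
Y = (T⁻¹K)Q⁻¹ = [[-5, 2], [5, -1]].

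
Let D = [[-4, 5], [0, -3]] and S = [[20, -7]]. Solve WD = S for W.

Since D sits to the right of W, W = SD⁻¹.
det D = 12, so D⁻¹ = [[-1/4, -5/12], [0, -1/3]].
W = SD⁻¹ = [[20, -7]] · [[-1/4, -5/12], [0, -1/3]] = [[-5, -6]].

W = [[-5, -6]]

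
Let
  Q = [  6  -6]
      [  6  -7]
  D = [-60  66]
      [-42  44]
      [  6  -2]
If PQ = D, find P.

P = [[-4, -6], [-5, -2], [5, -4]]

Since Q sits to the right of P, P = DQ⁻¹.
det Q = -6, so Q⁻¹ = [[7/6, -1], [1, -1]].
P = DQ⁻¹ = [[-60, 66], [-42, 44], [6, -2]] · [[7/6, -1], [1, -1]] = [[-4, -6], [-5, -2], [5, -4]].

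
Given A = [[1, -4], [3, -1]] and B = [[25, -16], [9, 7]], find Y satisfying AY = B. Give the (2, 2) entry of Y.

A is on the left of Y, so left-multiply by A⁻¹: Y = A⁻¹B.
A has determinant 11; A⁻¹ = [[-1/11, 4/11], [-3/11, 1/11]].
Y = A⁻¹B = [[-1/11, 4/11], [-3/11, 1/11]] · [[25, -16], [9, 7]] = [[1, 4], [-6, 5]].

5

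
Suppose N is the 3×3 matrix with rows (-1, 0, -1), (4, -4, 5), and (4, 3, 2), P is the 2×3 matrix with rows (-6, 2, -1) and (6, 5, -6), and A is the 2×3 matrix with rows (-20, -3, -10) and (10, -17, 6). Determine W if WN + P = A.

W = [[-2, -1, -3], [4, 4, -2]]

WN = A − P = [[-14, -5, -9], [4, -22, 12]].
Right-multiplying both sides by N⁻¹ gives W = (A − P)N⁻¹.
N has determinant -5; N⁻¹ = [[23/5, 3/5, 4/5], [-12/5, -2/5, -1/5], [-28/5, -3/5, -4/5]].
W = (A − P)N⁻¹ = [[-2, -1, -3], [4, 4, -2]].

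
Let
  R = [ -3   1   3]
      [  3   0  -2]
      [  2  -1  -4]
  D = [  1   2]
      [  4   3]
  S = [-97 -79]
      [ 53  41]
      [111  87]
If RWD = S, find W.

W = [[1, 1], [-5, -5], [1, -5]]

W = R⁻¹SD⁻¹ (apply R⁻¹ on the left and D⁻¹ on the right).
det R = 5; the adjugate gives R⁻¹ = [[-2/5, 1/5, -2/5], [8/5, 6/5, 3/5], [-3/5, -1/5, -3/5]].
det D = -5; the adjugate gives D⁻¹ = [[-3/5, 2/5], [4/5, -1/5]].
R⁻¹S = [[5, 5], [-25, -25], [-19, -13]].
W = (R⁻¹S)D⁻¹ = [[1, 1], [-5, -5], [1, -5]].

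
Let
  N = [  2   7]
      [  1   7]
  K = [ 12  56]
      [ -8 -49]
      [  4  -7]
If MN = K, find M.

M = [[4, 4], [-1, -6], [5, -6]]

N is on the right of M, so right-multiply by N⁻¹: M = KN⁻¹.
det N = 7; the adjugate gives N⁻¹ = [[1, -1], [-1/7, 2/7]].
M = KN⁻¹ = [[12, 56], [-8, -49], [4, -7]] · [[1, -1], [-1/7, 2/7]] = [[4, 4], [-1, -6], [5, -6]].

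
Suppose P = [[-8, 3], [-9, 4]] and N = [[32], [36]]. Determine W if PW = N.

W = [[-4], [0]]

Since P multiplies W on the left, W = P⁻¹N.
det P = -5; the adjugate gives P⁻¹ = [[-4/5, 3/5], [-9/5, 8/5]].
W = P⁻¹N = [[-4/5, 3/5], [-9/5, 8/5]] · [[32], [36]] = [[-4], [0]].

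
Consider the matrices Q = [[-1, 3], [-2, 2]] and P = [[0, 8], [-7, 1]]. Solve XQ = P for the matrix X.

X = [[4, -2], [-3, 5]]

Right-multiplying both sides by Q⁻¹ gives X = PQ⁻¹.
det Q = 4; the adjugate gives Q⁻¹ = [[1/2, -3/4], [1/2, -1/4]].
X = PQ⁻¹ = [[0, 8], [-7, 1]] · [[1/2, -3/4], [1/2, -1/4]] = [[4, -2], [-3, 5]].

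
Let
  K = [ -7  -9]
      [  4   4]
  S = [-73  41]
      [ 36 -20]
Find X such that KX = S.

X = [[4, -2], [5, -3]]

Since K multiplies X on the left, X = K⁻¹S.
det K = 8; the adjugate gives K⁻¹ = [[1/2, 9/8], [-1/2, -7/8]].
X = K⁻¹S = [[1/2, 9/8], [-1/2, -7/8]] · [[-73, 41], [36, -20]] = [[4, -2], [5, -3]].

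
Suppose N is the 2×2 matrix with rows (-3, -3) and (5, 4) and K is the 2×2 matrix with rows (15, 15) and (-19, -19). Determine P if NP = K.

Left-multiplying both sides by N⁻¹ gives P = N⁻¹K.
det N = 3, so N⁻¹ = [[4/3, 1], [-5/3, -1]].
P = N⁻¹K = [[4/3, 1], [-5/3, -1]] · [[15, 15], [-19, -19]] = [[1, 1], [-6, -6]].

P = [[1, 1], [-6, -6]]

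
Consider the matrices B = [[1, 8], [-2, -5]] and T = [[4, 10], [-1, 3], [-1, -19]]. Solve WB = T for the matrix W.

W = [[0, -2], [1, 1], [-3, -1]]

B is on the right of W, so right-multiply by B⁻¹: W = TB⁻¹.
det B = 11; the adjugate gives B⁻¹ = [[-5/11, -8/11], [2/11, 1/11]].
W = TB⁻¹ = [[4, 10], [-1, 3], [-1, -19]] · [[-5/11, -8/11], [2/11, 1/11]] = [[0, -2], [1, 1], [-3, -1]].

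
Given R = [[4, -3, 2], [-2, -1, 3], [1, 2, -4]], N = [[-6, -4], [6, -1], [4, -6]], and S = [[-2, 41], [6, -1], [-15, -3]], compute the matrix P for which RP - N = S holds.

RP = S + N = [[-8, 37], [12, -2], [-11, -9]].
R is on the left of P, so left-multiply by R⁻¹: P = R⁻¹(S + N).
R has determinant 1; R⁻¹ = [[-2, -8, -7], [-5, -18, -16], [-3, -11, -10]].
P = R⁻¹(S + N) = [[-3, 5], [0, -5], [2, 1]].

P = [[-3, 5], [0, -5], [2, 1]]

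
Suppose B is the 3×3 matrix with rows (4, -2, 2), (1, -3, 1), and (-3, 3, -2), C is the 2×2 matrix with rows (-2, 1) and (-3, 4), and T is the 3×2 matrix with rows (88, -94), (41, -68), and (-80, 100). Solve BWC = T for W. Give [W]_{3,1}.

W = B⁻¹TC⁻¹ (apply B⁻¹ on the left and C⁻¹ on the right).
det B = 2, so B⁻¹ = [[3/2, 1, 2], [-1/2, -1, -1], [-3, -3, -5]].
det C = -5, so C⁻¹ = [[-4/5, 1/5], [-3/5, 2/5]].
B⁻¹T = [[13, -9], [-5, 15], [13, -14]].
W = (B⁻¹T)C⁻¹ = [[-5, -1], [-5, 5], [-2, -3]].

-2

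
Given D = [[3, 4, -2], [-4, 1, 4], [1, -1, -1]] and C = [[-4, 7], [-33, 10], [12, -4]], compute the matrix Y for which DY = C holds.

Left-multiplying both sides by D⁻¹ gives Y = D⁻¹C.
det D = 3, so D⁻¹ = [[1, 2, 6], [0, -1/3, -4/3], [1, 7/3, 19/3]].
Y = D⁻¹C = [[1, 2, 6], [0, -1/3, -4/3], [1, 7/3, 19/3]] · [[-4, 7], [-33, 10], [12, -4]] = [[2, 3], [-5, 2], [-5, 5]].

Y = [[2, 3], [-5, 2], [-5, 5]]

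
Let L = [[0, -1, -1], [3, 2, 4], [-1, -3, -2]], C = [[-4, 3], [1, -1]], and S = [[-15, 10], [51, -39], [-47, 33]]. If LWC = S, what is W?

Isolating W: multiply by L⁻¹ from the left and C⁻¹ from the right, so W = L⁻¹SC⁻¹.
det L = 5; the adjugate gives L⁻¹ = [[8/5, 1/5, -2/5], [2/5, -1/5, -3/5], [-7/5, 1/5, 3/5]].
det C = 1; the adjugate gives C⁻¹ = [[-1, -3], [-1, -4]].
L⁻¹S = [[5, -5], [12, -8], [3, -2]].
W = (L⁻¹S)C⁻¹ = [[0, 5], [-4, -4], [-1, -1]].

W = [[0, 5], [-4, -4], [-1, -1]]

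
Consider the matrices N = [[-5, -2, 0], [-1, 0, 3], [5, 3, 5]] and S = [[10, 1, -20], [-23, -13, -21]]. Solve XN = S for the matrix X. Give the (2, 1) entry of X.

Right-multiplying both sides by N⁻¹ gives X = SN⁻¹.
det N = 5, so N⁻¹ = [[-9/5, 2, -6/5], [4, -5, 3], [-3/5, 1, -2/5]].
X = SN⁻¹ = [[10, 1, -20], [-23, -13, -21]] · [[-9/5, 2, -6/5], [4, -5, 3], [-3/5, 1, -2/5]] = [[-2, -5, -1], [2, -2, -3]].

2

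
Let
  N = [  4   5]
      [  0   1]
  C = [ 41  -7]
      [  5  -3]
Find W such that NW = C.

W = [[4, 2], [5, -3]]

Since N multiplies W on the left, W = N⁻¹C.
det N = 4, so N⁻¹ = [[1/4, -5/4], [0, 1]].
W = N⁻¹C = [[1/4, -5/4], [0, 1]] · [[41, -7], [5, -3]] = [[4, 2], [5, -3]].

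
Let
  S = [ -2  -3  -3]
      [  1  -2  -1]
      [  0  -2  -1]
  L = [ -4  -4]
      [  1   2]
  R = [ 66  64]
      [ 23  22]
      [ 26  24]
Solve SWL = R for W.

W = S⁻¹RL⁻¹ (apply S⁻¹ on the left and L⁻¹ on the right).
det S = 3, so S⁻¹ = [[0, 1, -1], [1/3, 2/3, -5/3], [-2/3, -4/3, 7/3]].
det L = -4, so L⁻¹ = [[-1/2, -1], [1/4, 1]].
S⁻¹R = [[-3, -2], [-6, -4], [-14, -16]].
W = (S⁻¹R)L⁻¹ = [[1, 1], [2, 2], [3, -2]].

W = [[1, 1], [2, 2], [3, -2]]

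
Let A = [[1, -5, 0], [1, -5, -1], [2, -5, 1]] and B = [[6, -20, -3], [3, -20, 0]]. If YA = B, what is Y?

Since A sits to the right of Y, Y = BA⁻¹.
A has determinant 5; A⁻¹ = [[-2, 1, 1], [-3/5, 1/5, 1/5], [1, -1, 0]].
Y = BA⁻¹ = [[6, -20, -3], [3, -20, 0]] · [[-2, 1, 1], [-3/5, 1/5, 1/5], [1, -1, 0]] = [[-3, 5, 2], [6, -1, -1]].

Y = [[-3, 5, 2], [6, -1, -1]]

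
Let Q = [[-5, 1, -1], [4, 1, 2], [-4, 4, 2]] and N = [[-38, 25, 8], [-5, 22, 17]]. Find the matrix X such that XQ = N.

X = [[2, -1, 6], [-3, 1, 6]]

Since Q sits to the right of X, X = NQ⁻¹.
det Q = -6; the adjugate gives Q⁻¹ = [[1, 1, -1/2], [8/3, 7/3, -1], [-10/3, -8/3, 3/2]].
X = NQ⁻¹ = [[-38, 25, 8], [-5, 22, 17]] · [[1, 1, -1/2], [8/3, 7/3, -1], [-10/3, -8/3, 3/2]] = [[2, -1, 6], [-3, 1, 6]].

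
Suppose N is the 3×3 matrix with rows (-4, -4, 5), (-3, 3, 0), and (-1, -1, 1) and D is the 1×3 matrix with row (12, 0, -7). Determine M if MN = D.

Right-multiplying both sides by N⁻¹ gives M = DN⁻¹.
det N = 6; the adjugate gives N⁻¹ = [[1/2, -1/6, -5/2], [1/2, 1/6, -5/2], [1, 0, -4]].
M = DN⁻¹ = [[12, 0, -7]] · [[1/2, -1/6, -5/2], [1/2, 1/6, -5/2], [1, 0, -4]] = [[-1, -2, -2]].

M = [[-1, -2, -2]]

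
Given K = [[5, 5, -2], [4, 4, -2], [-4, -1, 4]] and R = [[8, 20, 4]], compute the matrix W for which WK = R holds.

W = [[0, 6, 4]]

K is on the right of W, so right-multiply by K⁻¹: W = RK⁻¹.
det K = 6; the adjugate gives K⁻¹ = [[7/3, -3, -1/3], [-4/3, 2, 1/3], [2, -5/2, 0]].
W = RK⁻¹ = [[8, 20, 4]] · [[7/3, -3, -1/3], [-4/3, 2, 1/3], [2, -5/2, 0]] = [[0, 6, 4]].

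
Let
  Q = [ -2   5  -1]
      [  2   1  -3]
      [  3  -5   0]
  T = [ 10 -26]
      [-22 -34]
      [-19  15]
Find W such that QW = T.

Since Q multiplies W on the left, W = Q⁻¹T.
det Q = -2; the adjugate gives Q⁻¹ = [[15/2, -5/2, 7], [9/2, -3/2, 4], [13/2, -5/2, 6]].
W = Q⁻¹T = [[15/2, -5/2, 7], [9/2, -3/2, 4], [13/2, -5/2, 6]] · [[10, -26], [-22, -34], [-19, 15]] = [[-3, -5], [2, -6], [6, 6]].

W = [[-3, -5], [2, -6], [6, 6]]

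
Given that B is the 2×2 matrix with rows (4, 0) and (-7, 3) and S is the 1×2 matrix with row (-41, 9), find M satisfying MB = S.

M = [[-5, 3]]

B is on the right of M, so right-multiply by B⁻¹: M = SB⁻¹.
B has determinant 12; B⁻¹ = [[1/4, 0], [7/12, 1/3]].
M = SB⁻¹ = [[-41, 9]] · [[1/4, 0], [7/12, 1/3]] = [[-5, 3]].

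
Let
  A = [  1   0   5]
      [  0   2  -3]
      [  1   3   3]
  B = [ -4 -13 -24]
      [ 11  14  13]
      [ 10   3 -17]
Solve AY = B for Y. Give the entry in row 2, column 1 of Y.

4

A is on the left of Y, so left-multiply by A⁻¹: Y = A⁻¹B.
det A = 5, so A⁻¹ = [[3, 3, -2], [-3/5, -2/5, 3/5], [-2/5, -3/5, 2/5]].
Y = A⁻¹B = [[3, 3, -2], [-3/5, -2/5, 3/5], [-2/5, -3/5, 2/5]] · [[-4, -13, -24], [11, 14, 13], [10, 3, -17]] = [[1, -3, 1], [4, 4, -1], [-1, -2, -5]].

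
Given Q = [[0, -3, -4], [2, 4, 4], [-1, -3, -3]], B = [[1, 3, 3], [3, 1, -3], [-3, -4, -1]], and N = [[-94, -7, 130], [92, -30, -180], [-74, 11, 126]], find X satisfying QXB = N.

Isolating X: multiply by Q⁻¹ from the left and B⁻¹ from the right, so X = Q⁻¹NB⁻¹.
det Q = 2, so Q⁻¹ = [[0, 3/2, 2], [1, -2, -4], [-1, 3/2, 3]].
B has determinant -4; B⁻¹ = [[13/4, 9/4, 3], [-3, -2, -3], [9/4, 5/4, 2]].
Q⁻¹N = [[-10, -23, -18], [18, 9, -14], [10, -5, -22]].
X = (Q⁻¹N)B⁻¹ = [[-4, 1, 3], [0, 5, -1], [-2, 5, 1]].

X = [[-4, 1, 3], [0, 5, -1], [-2, 5, 1]]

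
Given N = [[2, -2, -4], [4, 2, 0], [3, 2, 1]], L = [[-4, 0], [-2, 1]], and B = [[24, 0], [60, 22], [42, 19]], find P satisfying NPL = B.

Isolating P: multiply by N⁻¹ from the left and L⁻¹ from the right, so P = N⁻¹BL⁻¹.
N has determinant 4; N⁻¹ = [[1/2, -3/2, 2], [-1, 7/2, -4], [1/2, -5/2, 3]].
det L = -4, so L⁻¹ = [[-1/4, 0], [-1/2, 1]].
N⁻¹B = [[6, 5], [18, 1], [-12, 2]].
P = (N⁻¹B)L⁻¹ = [[-4, 5], [-5, 1], [2, 2]].

P = [[-4, 5], [-5, 1], [2, 2]]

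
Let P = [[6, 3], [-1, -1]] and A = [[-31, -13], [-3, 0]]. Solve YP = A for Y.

Y = [[-6, -5], [-1, -3]]

Right-multiplying both sides by P⁻¹ gives Y = AP⁻¹.
det P = -3, so P⁻¹ = [[1/3, 1], [-1/3, -2]].
Y = AP⁻¹ = [[-31, -13], [-3, 0]] · [[1/3, 1], [-1/3, -2]] = [[-6, -5], [-1, -3]].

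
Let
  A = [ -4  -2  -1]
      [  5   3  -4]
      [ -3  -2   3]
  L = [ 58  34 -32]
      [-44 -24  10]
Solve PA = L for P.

P = [[-4, 6, -4], [6, -4, 0]]

Since A sits to the right of P, P = LA⁻¹.
det A = 3; the adjugate gives A⁻¹ = [[1/3, 8/3, 11/3], [-1, -5, -7], [-1/3, -2/3, -2/3]].
P = LA⁻¹ = [[58, 34, -32], [-44, -24, 10]] · [[1/3, 8/3, 11/3], [-1, -5, -7], [-1/3, -2/3, -2/3]] = [[-4, 6, -4], [6, -4, 0]].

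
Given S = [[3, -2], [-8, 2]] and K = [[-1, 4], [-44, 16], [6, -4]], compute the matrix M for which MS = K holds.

S is on the right of M, so right-multiply by S⁻¹: M = KS⁻¹.
S has determinant -10; S⁻¹ = [[-1/5, -1/5], [-4/5, -3/10]].
M = KS⁻¹ = [[-1, 4], [-44, 16], [6, -4]] · [[-1/5, -1/5], [-4/5, -3/10]] = [[-3, -1], [-4, 4], [2, 0]].

M = [[-3, -1], [-4, 4], [2, 0]]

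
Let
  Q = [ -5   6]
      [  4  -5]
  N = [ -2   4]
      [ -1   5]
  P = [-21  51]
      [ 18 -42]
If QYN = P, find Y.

Y = [[3, -3], [4, -2]]

Left-multiply by Q⁻¹ and right-multiply by N⁻¹: Y = Q⁻¹PN⁻¹.
det Q = 1; the adjugate gives Q⁻¹ = [[-5, -6], [-4, -5]].
det N = -6; the adjugate gives N⁻¹ = [[-5/6, 2/3], [-1/6, 1/3]].
Q⁻¹P = [[-3, -3], [-6, 6]].
Y = (Q⁻¹P)N⁻¹ = [[3, -3], [4, -2]].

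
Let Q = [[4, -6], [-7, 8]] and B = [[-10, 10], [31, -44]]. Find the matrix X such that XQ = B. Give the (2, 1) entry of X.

Right-multiplying both sides by Q⁻¹ gives X = BQ⁻¹.
det Q = -10; the adjugate gives Q⁻¹ = [[-4/5, -3/5], [-7/10, -2/5]].
X = BQ⁻¹ = [[-10, 10], [31, -44]] · [[-4/5, -3/5], [-7/10, -2/5]] = [[1, 2], [6, -1]].

6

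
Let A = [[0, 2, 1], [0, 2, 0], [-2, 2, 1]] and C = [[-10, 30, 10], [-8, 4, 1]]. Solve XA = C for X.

X = [[5, 5, 5], [-3, 1, 4]]

A is on the right of X, so right-multiply by A⁻¹: X = CA⁻¹.
A has determinant 4; A⁻¹ = [[1/2, 0, -1/2], [0, 1/2, 0], [1, -1, 0]].
X = CA⁻¹ = [[-10, 30, 10], [-8, 4, 1]] · [[1/2, 0, -1/2], [0, 1/2, 0], [1, -1, 0]] = [[5, 5, 5], [-3, 1, 4]].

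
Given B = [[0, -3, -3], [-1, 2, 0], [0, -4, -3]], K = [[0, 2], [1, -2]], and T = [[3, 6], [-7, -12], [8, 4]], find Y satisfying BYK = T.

Y = [[5, -3], [-4, -5], [2, 4]]

Y = B⁻¹TK⁻¹ (apply B⁻¹ on the left and K⁻¹ on the right).
B has determinant -3; B⁻¹ = [[2, -1, -2], [1, 0, -1], [-4/3, 0, 1]].
det K = -2, so K⁻¹ = [[1, 1], [1/2, 0]].
B⁻¹T = [[-3, 16], [-5, 2], [4, -4]].
Y = (B⁻¹T)K⁻¹ = [[5, -3], [-4, -5], [2, 4]].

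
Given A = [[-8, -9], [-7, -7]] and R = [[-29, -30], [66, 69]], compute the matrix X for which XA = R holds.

X = [[1, 3], [-3, -6]]

Since A sits to the right of X, X = RA⁻¹.
A has determinant -7; A⁻¹ = [[1, -9/7], [-1, 8/7]].
X = RA⁻¹ = [[-29, -30], [66, 69]] · [[1, -9/7], [-1, 8/7]] = [[1, 3], [-3, -6]].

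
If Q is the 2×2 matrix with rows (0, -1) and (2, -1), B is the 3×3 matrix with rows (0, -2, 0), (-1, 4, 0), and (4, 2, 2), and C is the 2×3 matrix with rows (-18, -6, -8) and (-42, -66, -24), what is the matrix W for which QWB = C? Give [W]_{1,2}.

-4

Left-multiply by Q⁻¹ and right-multiply by B⁻¹: W = Q⁻¹CB⁻¹.
det Q = 2, so Q⁻¹ = [[-1/2, 1/2], [-1, 0]].
det B = -4; the adjugate gives B⁻¹ = [[-2, -1, 0], [-1/2, 0, 0], [9/2, 2, 1/2]].
Q⁻¹C = [[-12, -30, -8], [18, 6, 8]].
W = (Q⁻¹C)B⁻¹ = [[3, -4, -4], [-3, -2, 4]].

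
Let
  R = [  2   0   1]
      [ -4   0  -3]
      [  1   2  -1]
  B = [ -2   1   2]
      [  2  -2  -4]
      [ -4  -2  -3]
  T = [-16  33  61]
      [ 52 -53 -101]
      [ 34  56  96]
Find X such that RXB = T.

X = [[5, -4, -5], [2, -1, -3], [3, 3, 5]]

Left-multiply by R⁻¹ and right-multiply by B⁻¹: X = R⁻¹TB⁻¹.
R has determinant 4; R⁻¹ = [[3/2, 1/2, 0], [-7/4, -3/4, 1/2], [-2, -1, 0]].
det B = 2; the adjugate gives B⁻¹ = [[-1, -1/2, 0], [11, 7, -2], [-6, -4, 1]].
R⁻¹T = [[2, 23, 41], [6, 10, 17], [-20, -13, -21]].
X = (R⁻¹T)B⁻¹ = [[5, -4, -5], [2, -1, -3], [3, 3, 5]].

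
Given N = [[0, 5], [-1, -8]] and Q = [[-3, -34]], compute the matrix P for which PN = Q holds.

P = [[-2, 3]]

Since N sits to the right of P, P = QN⁻¹.
det N = 5; the adjugate gives N⁻¹ = [[-8/5, -1], [1/5, 0]].
P = QN⁻¹ = [[-3, -34]] · [[-8/5, -1], [1/5, 0]] = [[-2, 3]].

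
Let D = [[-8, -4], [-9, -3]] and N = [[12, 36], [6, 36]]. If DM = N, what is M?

D is on the left of M, so left-multiply by D⁻¹: M = D⁻¹N.
det D = -12, so D⁻¹ = [[1/4, -1/3], [-3/4, 2/3]].
M = D⁻¹N = [[1/4, -1/3], [-3/4, 2/3]] · [[12, 36], [6, 36]] = [[1, -3], [-5, -3]].

M = [[1, -3], [-5, -3]]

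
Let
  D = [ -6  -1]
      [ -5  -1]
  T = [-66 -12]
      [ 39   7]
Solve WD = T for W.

Since D sits to the right of W, W = TD⁻¹.
det D = 1; the adjugate gives D⁻¹ = [[-1, 1], [5, -6]].
W = TD⁻¹ = [[-66, -12], [39, 7]] · [[-1, 1], [5, -6]] = [[6, 6], [-4, -3]].

W = [[6, 6], [-4, -3]]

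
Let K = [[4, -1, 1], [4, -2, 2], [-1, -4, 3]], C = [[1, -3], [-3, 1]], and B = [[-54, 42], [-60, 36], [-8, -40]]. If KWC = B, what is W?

W = K⁻¹BC⁻¹ (apply K⁻¹ on the left and C⁻¹ on the right).
det K = 4; the adjugate gives K⁻¹ = [[1/2, -1/4, 0], [-7/2, 13/4, -1], [-9/2, 17/4, -1]].
det C = -8, so C⁻¹ = [[-1/8, -3/8], [-3/8, -1/8]].
K⁻¹B = [[-12, 12], [2, 10], [-4, 4]].
W = (K⁻¹B)C⁻¹ = [[-3, 3], [-4, -2], [-1, 1]].

W = [[-3, 3], [-4, -2], [-1, 1]]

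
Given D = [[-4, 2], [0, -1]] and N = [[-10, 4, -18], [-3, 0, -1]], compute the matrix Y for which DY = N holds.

Since D multiplies Y on the left, Y = D⁻¹N.
det D = 4, so D⁻¹ = [[-1/4, -1/2], [0, -1]].
Y = D⁻¹N = [[-1/4, -1/2], [0, -1]] · [[-10, 4, -18], [-3, 0, -1]] = [[4, -1, 5], [3, 0, 1]].

Y = [[4, -1, 5], [3, 0, 1]]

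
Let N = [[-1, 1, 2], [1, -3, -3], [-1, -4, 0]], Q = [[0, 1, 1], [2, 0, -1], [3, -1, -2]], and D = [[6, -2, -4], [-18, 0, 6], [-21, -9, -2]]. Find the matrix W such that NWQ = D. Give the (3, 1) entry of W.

W = N⁻¹DQ⁻¹ (apply N⁻¹ on the left and Q⁻¹ on the right).
det N = 1; the adjugate gives N⁻¹ = [[-12, -8, 3], [3, 2, -1], [-7, -5, 2]].
det Q = -1, so Q⁻¹ = [[1, -1, 1], [-1, 3, -2], [2, -3, 2]].
N⁻¹D = [[9, -3, -6], [3, 3, 2], [6, -4, -6]].
W = (N⁻¹D)Q⁻¹ = [[0, 0, 3], [4, 0, 1], [-2, 0, 2]].

-2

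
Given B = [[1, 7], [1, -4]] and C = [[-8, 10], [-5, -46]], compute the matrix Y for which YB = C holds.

B is on the right of Y, so right-multiply by B⁻¹: Y = CB⁻¹.
B has determinant -11; B⁻¹ = [[4/11, 7/11], [1/11, -1/11]].
Y = CB⁻¹ = [[-8, 10], [-5, -46]] · [[4/11, 7/11], [1/11, -1/11]] = [[-2, -6], [-6, 1]].

Y = [[-2, -6], [-6, 1]]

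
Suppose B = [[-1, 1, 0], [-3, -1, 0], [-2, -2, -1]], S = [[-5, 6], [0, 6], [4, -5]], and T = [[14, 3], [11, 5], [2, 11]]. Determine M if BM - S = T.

M = [[-5, -5], [4, 4], [-4, -4]]

BM = T + S = [[9, 9], [11, 11], [6, 6]].
Left-multiplying both sides by B⁻¹ gives M = B⁻¹(T + S).
det B = -4, so B⁻¹ = [[-1/4, -1/4, 0], [3/4, -1/4, 0], [-1, 1, -1]].
M = B⁻¹(T + S) = [[-5, -5], [4, 4], [-4, -4]].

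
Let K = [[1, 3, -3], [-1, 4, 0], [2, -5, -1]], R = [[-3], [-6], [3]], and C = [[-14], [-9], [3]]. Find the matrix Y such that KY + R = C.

KY = C − R = [[-11], [-3], [0]].
Left-multiplying both sides by K⁻¹ gives Y = K⁻¹(C − R).
K has determinant 2; K⁻¹ = [[-2, 9, 6], [-1/2, 5/2, 3/2], [-3/2, 11/2, 7/2]].
Y = K⁻¹(C − R) = [[-5], [-2], [0]].

Y = [[-5], [-2], [0]]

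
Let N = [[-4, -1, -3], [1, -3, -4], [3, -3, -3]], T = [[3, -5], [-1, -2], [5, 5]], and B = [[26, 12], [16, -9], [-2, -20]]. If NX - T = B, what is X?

NX = B + T = [[29, 7], [15, -11], [3, -15]].
N is on the left of X, so left-multiply by N⁻¹: X = N⁻¹(B + T).
N has determinant 3; N⁻¹ = [[-1, 2, -5/3], [-3, 7, -19/3], [2, -5, 13/3]].
X = N⁻¹(B + T) = [[-4, -4], [-1, -3], [-4, 4]].

X = [[-4, -4], [-1, -3], [-4, 4]]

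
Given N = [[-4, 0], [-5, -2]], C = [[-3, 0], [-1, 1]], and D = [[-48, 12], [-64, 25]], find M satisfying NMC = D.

M = [[-3, -3], [1, -5]]

Isolating M: multiply by N⁻¹ from the left and C⁻¹ from the right, so M = N⁻¹DC⁻¹.
det N = 8, so N⁻¹ = [[-1/4, 0], [5/8, -1/2]].
det C = -3, so C⁻¹ = [[-1/3, 0], [-1/3, 1]].
N⁻¹D = [[12, -3], [2, -5]].
M = (N⁻¹D)C⁻¹ = [[-3, -3], [1, -5]].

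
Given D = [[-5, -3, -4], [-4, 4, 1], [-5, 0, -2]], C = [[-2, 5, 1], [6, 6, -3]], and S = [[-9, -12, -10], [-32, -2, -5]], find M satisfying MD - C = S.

M = [[1, -1, 2], [4, 4, -2]]

MD = S + C = [[-11, -7, -9], [-26, 4, -8]].
D is on the right of M, so right-multiply by D⁻¹: M = (S + C)D⁻¹.
det D = -1; the adjugate gives D⁻¹ = [[8, 6, -13], [13, 10, -21], [-20, -15, 32]].
M = (S + C)D⁻¹ = [[1, -1, 2], [4, 4, -2]].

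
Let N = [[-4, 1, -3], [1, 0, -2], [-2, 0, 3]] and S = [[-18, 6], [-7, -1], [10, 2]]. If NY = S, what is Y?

Left-multiplying both sides by N⁻¹ gives Y = N⁻¹S.
det N = 1; the adjugate gives N⁻¹ = [[0, -3, -2], [1, -18, -11], [0, -2, -1]].
Y = N⁻¹S = [[0, -3, -2], [1, -18, -11], [0, -2, -1]] · [[-18, 6], [-7, -1], [10, 2]] = [[1, -1], [-2, 2], [4, 0]].

Y = [[1, -1], [-2, 2], [4, 0]]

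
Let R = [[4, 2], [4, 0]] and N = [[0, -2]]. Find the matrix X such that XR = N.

Since R sits to the right of X, X = NR⁻¹.
det R = -8; the adjugate gives R⁻¹ = [[0, 1/4], [1/2, -1/2]].
X = NR⁻¹ = [[0, -2]] · [[0, 1/4], [1/2, -1/2]] = [[-1, 1]].

X = [[-1, 1]]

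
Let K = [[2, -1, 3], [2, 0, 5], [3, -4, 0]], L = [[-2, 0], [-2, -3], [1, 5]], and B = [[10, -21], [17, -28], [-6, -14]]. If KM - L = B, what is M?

M = [[5, -3], [5, 0], [1, -5]]

KM = B + L = [[8, -21], [15, -31], [-5, -9]].
K is on the left of M, so left-multiply by K⁻¹: M = K⁻¹(B + L).
det K = 1, so K⁻¹ = [[20, -12, -5], [15, -9, -4], [-8, 5, 2]].
M = K⁻¹(B + L) = [[5, -3], [5, 0], [1, -5]].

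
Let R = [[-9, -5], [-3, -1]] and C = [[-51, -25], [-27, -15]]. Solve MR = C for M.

Right-multiplying both sides by R⁻¹ gives M = CR⁻¹.
det R = -6; the adjugate gives R⁻¹ = [[1/6, -5/6], [-1/2, 3/2]].
M = CR⁻¹ = [[-51, -25], [-27, -15]] · [[1/6, -5/6], [-1/2, 3/2]] = [[4, 5], [3, 0]].

M = [[4, 5], [3, 0]]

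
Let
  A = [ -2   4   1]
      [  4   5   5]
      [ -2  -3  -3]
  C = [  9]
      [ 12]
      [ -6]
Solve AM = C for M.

M = [[3], [5], [-5]]

A is on the left of M, so left-multiply by A⁻¹: M = A⁻¹C.
det A = 6; the adjugate gives A⁻¹ = [[0, 3/2, 5/2], [1/3, 4/3, 7/3], [-1/3, -7/3, -13/3]].
M = A⁻¹C = [[0, 3/2, 5/2], [1/3, 4/3, 7/3], [-1/3, -7/3, -13/3]] · [[9], [12], [-6]] = [[3], [5], [-5]].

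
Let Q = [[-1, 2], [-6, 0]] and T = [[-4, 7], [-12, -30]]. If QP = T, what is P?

Q is on the left of P, so left-multiply by Q⁻¹: P = Q⁻¹T.
Q has determinant 12; Q⁻¹ = [[0, -1/6], [1/2, -1/12]].
P = Q⁻¹T = [[0, -1/6], [1/2, -1/12]] · [[-4, 7], [-12, -30]] = [[2, 5], [-1, 6]].

P = [[2, 5], [-1, 6]]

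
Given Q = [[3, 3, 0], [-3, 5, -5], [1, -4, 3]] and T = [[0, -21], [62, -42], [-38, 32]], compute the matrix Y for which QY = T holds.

Left-multiplying both sides by Q⁻¹ gives Y = Q⁻¹T.
det Q = -3, so Q⁻¹ = [[5/3, 3, 5], [-4/3, -3, -5], [-7/3, -5, -8]].
Y = Q⁻¹T = [[5/3, 3, 5], [-4/3, -3, -5], [-7/3, -5, -8]] · [[0, -21], [62, -42], [-38, 32]] = [[-4, -1], [4, -6], [-6, 3]].

Y = [[-4, -1], [4, -6], [-6, 3]]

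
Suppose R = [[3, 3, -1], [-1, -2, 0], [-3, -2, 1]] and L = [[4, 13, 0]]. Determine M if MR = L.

R is on the right of M, so right-multiply by R⁻¹: M = LR⁻¹.
det R = 1; the adjugate gives R⁻¹ = [[-2, -1, -2], [1, 0, 1], [-4, -3, -3]].
M = LR⁻¹ = [[4, 13, 0]] · [[-2, -1, -2], [1, 0, 1], [-4, -3, -3]] = [[5, -4, 5]].

M = [[5, -4, 5]]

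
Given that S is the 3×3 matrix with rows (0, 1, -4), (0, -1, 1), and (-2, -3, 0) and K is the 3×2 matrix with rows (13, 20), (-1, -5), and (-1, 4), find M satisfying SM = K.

Since S multiplies M on the left, M = S⁻¹K.
det S = 6; the adjugate gives S⁻¹ = [[1/2, 2, -1/2], [-1/3, -4/3, 0], [-1/3, -1/3, 0]].
M = S⁻¹K = [[1/2, 2, -1/2], [-1/3, -4/3, 0], [-1/3, -1/3, 0]] · [[13, 20], [-1, -5], [-1, 4]] = [[5, -2], [-3, 0], [-4, -5]].

M = [[5, -2], [-3, 0], [-4, -5]]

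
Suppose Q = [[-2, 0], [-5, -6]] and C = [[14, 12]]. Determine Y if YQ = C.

Y = [[-2, -2]]

Right-multiplying both sides by Q⁻¹ gives Y = CQ⁻¹.
det Q = 12; the adjugate gives Q⁻¹ = [[-1/2, 0], [5/12, -1/6]].
Y = CQ⁻¹ = [[14, 12]] · [[-1/2, 0], [5/12, -1/6]] = [[-2, -2]].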